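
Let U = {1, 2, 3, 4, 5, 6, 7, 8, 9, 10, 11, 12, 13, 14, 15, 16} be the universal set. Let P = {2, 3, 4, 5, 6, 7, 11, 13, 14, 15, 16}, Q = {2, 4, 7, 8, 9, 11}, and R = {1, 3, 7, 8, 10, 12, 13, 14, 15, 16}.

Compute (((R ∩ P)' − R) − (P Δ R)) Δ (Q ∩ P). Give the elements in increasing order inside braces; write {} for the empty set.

R ∩ P = {3, 7, 13, 14, 15, 16}
(R ∩ P)' = {1, 2, 4, 5, 6, 8, 9, 10, 11, 12}
(R ∩ P)' − R = {2, 4, 5, 6, 9, 11}
P Δ R = {1, 2, 4, 5, 6, 8, 10, 11, 12}
((R ∩ P)' − R) − (P Δ R) = {9}
Q ∩ P = {2, 4, 7, 11}
(((R ∩ P)' − R) − (P Δ R)) Δ (Q ∩ P) = {2, 4, 7, 9, 11}

{2, 4, 7, 9, 11}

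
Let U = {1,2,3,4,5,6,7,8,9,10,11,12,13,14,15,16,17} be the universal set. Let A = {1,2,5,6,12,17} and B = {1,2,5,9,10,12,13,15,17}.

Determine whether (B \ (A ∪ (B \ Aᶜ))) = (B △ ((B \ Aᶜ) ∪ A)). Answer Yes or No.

No

Aᶜ = {3,4,7,8,9,10,11,13,14,15,16}
B \ Aᶜ = {1,2,5,12,17}
A ∪ (B \ Aᶜ) = {1,2,5,6,12,17}
B \ (A ∪ (B \ Aᶜ)) = {9,10,13,15}
(B \ Aᶜ) ∪ A = {1,2,5,6,12,17}
B △ ((B \ Aᶜ) ∪ A) = {6,9,10,13,15}
6 ∈ B △ ((B \ Aᶜ) ∪ A) but 6 ∉ B \ (A ∪ (B \ Aᶜ)), so they differ.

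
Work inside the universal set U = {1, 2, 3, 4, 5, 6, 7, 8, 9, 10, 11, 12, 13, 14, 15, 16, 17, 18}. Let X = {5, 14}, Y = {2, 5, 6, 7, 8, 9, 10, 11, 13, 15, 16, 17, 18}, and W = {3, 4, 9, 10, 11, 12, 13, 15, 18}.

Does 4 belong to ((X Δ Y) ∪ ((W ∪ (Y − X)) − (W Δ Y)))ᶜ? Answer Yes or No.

Yes

4 ∉ X and 4 ∉ Y, so 4 ∉ X Δ Y
4 ∉ Y and 4 ∉ X, so 4 ∉ Y − X
4 ∈ W and 4 ∉ (Y − X), so 4 ∈ W ∪ (Y − X)
4 ∈ W and 4 ∉ Y, so 4 ∈ W Δ Y
4 ∈ (W ∪ (Y − X)) and 4 ∈ (W Δ Y), so 4 ∉ (W ∪ (Y − X)) − (W Δ Y)
4 ∉ (X Δ Y) and 4 ∉ ((W ∪ (Y − X)) − (W Δ Y)), so 4 ∉ (X Δ Y) ∪ ((W ∪ (Y − X)) − (W Δ Y))
4 ∈ ((X Δ Y) ∪ ((W ∪ (Y − X)) − (W Δ Y)))ᶜ since 4 ∉ ((X Δ Y) ∪ ((W ∪ (Y − X)) − (W Δ Y)))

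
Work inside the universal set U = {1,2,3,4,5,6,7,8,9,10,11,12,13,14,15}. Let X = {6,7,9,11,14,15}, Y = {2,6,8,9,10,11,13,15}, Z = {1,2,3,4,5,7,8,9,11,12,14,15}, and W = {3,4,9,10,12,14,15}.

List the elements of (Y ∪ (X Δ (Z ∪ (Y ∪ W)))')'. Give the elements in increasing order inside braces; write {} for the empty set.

Y ∪ W = {2,3,4,6,8,9,10,11,12,13,14,15}
Z ∪ (Y ∪ W) = {1,2,3,4,5,6,7,8,9,10,11,12,13,14,15}
X Δ (Z ∪ (Y ∪ W)) = {1,2,3,4,5,8,10,12,13}
(X Δ (Z ∪ (Y ∪ W)))' = {6,7,9,11,14,15}
Y ∪ (X Δ (Z ∪ (Y ∪ W)))' = {2,6,7,8,9,10,11,13,14,15}
(Y ∪ (X Δ (Z ∪ (Y ∪ W)))')' = {1,3,4,5,12}

{1,3,4,5,12}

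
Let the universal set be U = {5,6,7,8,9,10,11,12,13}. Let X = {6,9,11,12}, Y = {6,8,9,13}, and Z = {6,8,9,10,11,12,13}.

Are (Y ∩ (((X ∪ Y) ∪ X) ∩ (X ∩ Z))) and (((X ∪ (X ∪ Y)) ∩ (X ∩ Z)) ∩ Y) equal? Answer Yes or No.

X ∪ Y = {6,8,9,11,12,13}
(X ∪ Y) ∪ X = {6,8,9,11,12,13}
X ∩ Z = {6,9,11,12}
((X ∪ Y) ∪ X) ∩ (X ∩ Z) = {6,9,11,12}
Y ∩ (((X ∪ Y) ∪ X) ∩ (X ∩ Z)) = {6,9}
X ∪ (X ∪ Y) = {6,8,9,11,12,13}
(X ∪ (X ∪ Y)) ∩ (X ∩ Z) = {6,9,11,12}
((X ∪ (X ∪ Y)) ∩ (X ∩ Z)) ∩ Y = {6,9}
Both equal {6,9}, so Y ∩ (((X ∪ Y) ∪ X) ∩ (X ∩ Z)) = ((X ∪ (X ∪ Y)) ∩ (X ∩ Z)) ∩ Y.

Yes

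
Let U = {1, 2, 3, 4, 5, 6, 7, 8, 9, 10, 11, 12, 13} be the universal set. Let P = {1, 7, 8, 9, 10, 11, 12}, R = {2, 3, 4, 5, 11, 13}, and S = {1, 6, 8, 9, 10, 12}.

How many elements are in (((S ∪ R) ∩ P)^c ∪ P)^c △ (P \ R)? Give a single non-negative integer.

S ∪ R = {1, 2, 3, 4, 5, 6, 8, 9, 10, 11, 12, 13}
(S ∪ R) ∩ P = {1, 8, 9, 10, 11, 12}
((S ∪ R) ∩ P)^c = {2, 3, 4, 5, 6, 7, 13}
((S ∪ R) ∩ P)^c ∪ P = {1, 2, 3, 4, 5, 6, 7, 8, 9, 10, 11, 12, 13}
(((S ∪ R) ∩ P)^c ∪ P)^c = {}
P \ R = {1, 7, 8, 9, 10, 12}
(((S ∪ R) ∩ P)^c ∪ P)^c △ (P \ R) = {1, 7, 8, 9, 10, 12}
|(((S ∪ R) ∩ P)^c ∪ P)^c △ (P \ R)| = 6

6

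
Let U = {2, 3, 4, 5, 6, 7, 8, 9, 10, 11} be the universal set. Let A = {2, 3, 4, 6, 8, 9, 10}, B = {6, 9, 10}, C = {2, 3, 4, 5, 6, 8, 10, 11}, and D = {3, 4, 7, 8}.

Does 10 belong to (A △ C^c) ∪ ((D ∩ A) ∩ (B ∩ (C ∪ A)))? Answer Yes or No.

Yes

10 ∈ C, so 10 ∉ C^c
10 ∈ A and 10 ∉ C^c, so 10 ∈ A △ C^c
10 ∉ D and 10 ∈ A, so 10 ∉ D ∩ A
10 ∈ C and 10 ∈ A, so 10 ∈ C ∪ A
10 ∈ B and 10 ∈ (C ∪ A), so 10 ∈ B ∩ (C ∪ A)
10 ∉ (D ∩ A) and 10 ∈ (B ∩ (C ∪ A)), so 10 ∉ (D ∩ A) ∩ (B ∩ (C ∪ A))
10 ∈ (A △ C^c) and 10 ∉ ((D ∩ A) ∩ (B ∩ (C ∪ A))), so 10 ∈ (A △ C^c) ∪ ((D ∩ A) ∩ (B ∩ (C ∪ A)))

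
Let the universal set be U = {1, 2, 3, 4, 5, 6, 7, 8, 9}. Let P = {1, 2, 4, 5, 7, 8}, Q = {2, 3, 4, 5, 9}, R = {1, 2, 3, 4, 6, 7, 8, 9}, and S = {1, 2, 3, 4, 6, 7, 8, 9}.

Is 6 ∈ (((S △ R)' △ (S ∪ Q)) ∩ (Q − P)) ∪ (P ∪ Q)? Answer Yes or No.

No

6 ∈ S and 6 ∈ R, so 6 ∉ S △ R
6 ∈ (S △ R)' since 6 ∉ (S △ R)
6 ∈ S and 6 ∉ Q, so 6 ∈ S ∪ Q
6 ∈ (S △ R)' and 6 ∈ (S ∪ Q), so 6 ∉ (S △ R)' △ (S ∪ Q)
6 ∉ Q and 6 ∉ P, so 6 ∉ Q − P
6 ∉ ((S △ R)' △ (S ∪ Q)) and 6 ∉ (Q − P), so 6 ∉ ((S △ R)' △ (S ∪ Q)) ∩ (Q − P)
6 ∉ P and 6 ∉ Q, so 6 ∉ P ∪ Q
6 ∉ (((S △ R)' △ (S ∪ Q)) ∩ (Q − P)) and 6 ∉ (P ∪ Q), so 6 ∉ (((S △ R)' △ (S ∪ Q)) ∩ (Q − P)) ∪ (P ∪ Q)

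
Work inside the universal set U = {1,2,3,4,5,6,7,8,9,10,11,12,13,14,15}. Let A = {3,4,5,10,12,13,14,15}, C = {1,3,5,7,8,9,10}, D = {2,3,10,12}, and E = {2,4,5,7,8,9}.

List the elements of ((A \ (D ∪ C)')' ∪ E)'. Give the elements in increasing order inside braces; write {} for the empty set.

{3,10,12}

D ∪ C = {1,2,3,5,7,8,9,10,12}
(D ∪ C)' = {4,6,11,13,14,15}
A \ (D ∪ C)' = {3,5,10,12}
(A \ (D ∪ C)')' = {1,2,4,6,7,8,9,11,13,14,15}
(A \ (D ∪ C)')' ∪ E = {1,2,4,5,6,7,8,9,11,13,14,15}
((A \ (D ∪ C)')' ∪ E)' = {3,10,12}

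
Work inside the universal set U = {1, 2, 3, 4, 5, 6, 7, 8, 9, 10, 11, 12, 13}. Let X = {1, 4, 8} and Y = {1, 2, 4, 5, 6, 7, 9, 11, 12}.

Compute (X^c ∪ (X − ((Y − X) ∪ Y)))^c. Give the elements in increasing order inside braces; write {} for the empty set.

X^c = {2, 3, 5, 6, 7, 9, 10, 11, 12, 13}
Y − X = {2, 5, 6, 7, 9, 11, 12}
(Y − X) ∪ Y = {1, 2, 4, 5, 6, 7, 9, 11, 12}
X − ((Y − X) ∪ Y) = {8}
X^c ∪ (X − ((Y − X) ∪ Y)) = {2, 3, 5, 6, 7, 8, 9, 10, 11, 12, 13}
(X^c ∪ (X − ((Y − X) ∪ Y)))^c = {1, 4}

{1, 4}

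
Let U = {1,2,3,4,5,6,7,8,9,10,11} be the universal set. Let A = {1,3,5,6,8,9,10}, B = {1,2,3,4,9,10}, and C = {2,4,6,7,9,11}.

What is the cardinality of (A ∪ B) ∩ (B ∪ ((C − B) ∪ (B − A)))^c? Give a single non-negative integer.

A ∪ B = {1,2,3,4,5,6,8,9,10}
C − B = {6,7,11}
B − A = {2,4}
(C − B) ∪ (B − A) = {2,4,6,7,11}
B ∪ ((C − B) ∪ (B − A)) = {1,2,3,4,6,7,9,10,11}
(B ∪ ((C − B) ∪ (B − A)))^c = {5,8}
(A ∪ B) ∩ (B ∪ ((C − B) ∪ (B − A)))^c = {5,8}
|(A ∪ B) ∩ (B ∪ ((C − B) ∪ (B − A)))^c| = 2

2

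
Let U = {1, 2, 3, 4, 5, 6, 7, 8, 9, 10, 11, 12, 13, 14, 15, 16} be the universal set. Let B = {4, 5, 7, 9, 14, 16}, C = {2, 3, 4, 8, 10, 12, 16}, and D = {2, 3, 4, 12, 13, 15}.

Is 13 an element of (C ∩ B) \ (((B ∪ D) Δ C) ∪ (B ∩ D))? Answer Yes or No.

13 ∉ C and 13 ∉ B, so 13 ∉ C ∩ B
13 ∉ B and 13 ∈ D, so 13 ∈ B ∪ D
13 ∈ (B ∪ D) and 13 ∉ C, so 13 ∈ (B ∪ D) Δ C
13 ∉ B and 13 ∈ D, so 13 ∉ B ∩ D
13 ∈ ((B ∪ D) Δ C) and 13 ∉ (B ∩ D), so 13 ∈ ((B ∪ D) Δ C) ∪ (B ∩ D)
13 ∉ (C ∩ B) and 13 ∈ (((B ∪ D) Δ C) ∪ (B ∩ D)), so 13 ∉ (C ∩ B) \ (((B ∪ D) Δ C) ∪ (B ∩ D))

No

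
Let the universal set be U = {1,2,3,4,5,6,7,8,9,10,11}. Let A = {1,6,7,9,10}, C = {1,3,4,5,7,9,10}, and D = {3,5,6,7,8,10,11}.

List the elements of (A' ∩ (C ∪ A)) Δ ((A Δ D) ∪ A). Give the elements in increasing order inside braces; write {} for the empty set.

A' = {2,3,4,5,8,11}
C ∪ A = {1,3,4,5,6,7,9,10}
A' ∩ (C ∪ A) = {3,4,5}
A Δ D = {1,3,5,8,9,11}
(A Δ D) ∪ A = {1,3,5,6,7,8,9,10,11}
(A' ∩ (C ∪ A)) Δ ((A Δ D) ∪ A) = {1,4,6,7,8,9,10,11}

{1,4,6,7,8,9,10,11}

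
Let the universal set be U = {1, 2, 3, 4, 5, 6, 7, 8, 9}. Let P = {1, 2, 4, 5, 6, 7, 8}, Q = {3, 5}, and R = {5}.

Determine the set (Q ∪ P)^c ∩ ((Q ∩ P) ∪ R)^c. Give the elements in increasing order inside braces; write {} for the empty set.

{9}

Q ∪ P = {1, 2, 3, 4, 5, 6, 7, 8}
(Q ∪ P)^c = {9}
Q ∩ P = {5}
(Q ∩ P) ∪ R = {5}
((Q ∩ P) ∪ R)^c = {1, 2, 3, 4, 6, 7, 8, 9}
(Q ∪ P)^c ∩ ((Q ∩ P) ∪ R)^c = {9}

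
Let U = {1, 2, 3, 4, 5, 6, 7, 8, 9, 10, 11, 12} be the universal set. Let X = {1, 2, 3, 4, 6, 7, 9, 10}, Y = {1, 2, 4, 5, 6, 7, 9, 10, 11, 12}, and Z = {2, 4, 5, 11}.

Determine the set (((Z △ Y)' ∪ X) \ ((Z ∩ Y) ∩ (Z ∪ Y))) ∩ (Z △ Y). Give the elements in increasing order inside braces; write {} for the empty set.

{1, 6, 7, 9, 10}

Z △ Y = {1, 6, 7, 9, 10, 12}
(Z △ Y)' = {2, 3, 4, 5, 8, 11}
(Z △ Y)' ∪ X = {1, 2, 3, 4, 5, 6, 7, 8, 9, 10, 11}
Z ∩ Y = {2, 4, 5, 11}
Z ∪ Y = {1, 2, 4, 5, 6, 7, 9, 10, 11, 12}
(Z ∩ Y) ∩ (Z ∪ Y) = {2, 4, 5, 11}
((Z △ Y)' ∪ X) \ ((Z ∩ Y) ∩ (Z ∪ Y)) = {1, 3, 6, 7, 8, 9, 10}
(((Z △ Y)' ∪ X) \ ((Z ∩ Y) ∩ (Z ∪ Y))) ∩ (Z △ Y) = {1, 6, 7, 9, 10}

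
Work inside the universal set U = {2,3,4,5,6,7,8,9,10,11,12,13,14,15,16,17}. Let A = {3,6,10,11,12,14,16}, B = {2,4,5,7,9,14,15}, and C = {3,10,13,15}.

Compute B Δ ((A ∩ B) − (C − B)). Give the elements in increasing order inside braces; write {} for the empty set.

{2,4,5,7,9,15}

A ∩ B = {14}
C − B = {3,10,13}
(A ∩ B) − (C − B) = {14}
B Δ ((A ∩ B) − (C − B)) = {2,4,5,7,9,15}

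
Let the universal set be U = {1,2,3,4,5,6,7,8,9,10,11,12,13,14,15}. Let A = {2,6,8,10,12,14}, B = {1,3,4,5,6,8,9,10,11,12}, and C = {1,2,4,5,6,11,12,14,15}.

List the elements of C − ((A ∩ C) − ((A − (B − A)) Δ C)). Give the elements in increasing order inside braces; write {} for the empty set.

A ∩ C = {2,6,12,14}
B − A = {1,3,4,5,9,11}
A − (B − A) = {2,6,8,10,12,14}
(A − (B − A)) Δ C = {1,4,5,8,10,11,15}
(A ∩ C) − ((A − (B − A)) Δ C) = {2,6,12,14}
C − ((A ∩ C) − ((A − (B − A)) Δ C)) = {1,4,5,11,15}

{1,4,5,11,15}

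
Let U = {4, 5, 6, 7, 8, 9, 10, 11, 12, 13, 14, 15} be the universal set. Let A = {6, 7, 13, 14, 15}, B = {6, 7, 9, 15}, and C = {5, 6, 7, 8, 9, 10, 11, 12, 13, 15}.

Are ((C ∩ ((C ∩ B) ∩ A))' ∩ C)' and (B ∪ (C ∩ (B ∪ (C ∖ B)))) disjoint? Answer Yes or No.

C ∩ B = {6, 7, 9, 15}
(C ∩ B) ∩ A = {6, 7, 15}
C ∩ ((C ∩ B) ∩ A) = {6, 7, 15}
(C ∩ ((C ∩ B) ∩ A))' = {4, 5, 8, 9, 10, 11, 12, 13, 14}
(C ∩ ((C ∩ B) ∩ A))' ∩ C = {5, 8, 9, 10, 11, 12, 13}
((C ∩ ((C ∩ B) ∩ A))' ∩ C)' = {4, 6, 7, 14, 15}
C ∖ B = {5, 8, 10, 11, 12, 13}
B ∪ (C ∖ B) = {5, 6, 7, 8, 9, 10, 11, 12, 13, 15}
C ∩ (B ∪ (C ∖ B)) = {5, 6, 7, 8, 9, 10, 11, 12, 13, 15}
B ∪ (C ∩ (B ∪ (C ∖ B))) = {5, 6, 7, 8, 9, 10, 11, 12, 13, 15}
6 lies in both, so they are not disjoint.

No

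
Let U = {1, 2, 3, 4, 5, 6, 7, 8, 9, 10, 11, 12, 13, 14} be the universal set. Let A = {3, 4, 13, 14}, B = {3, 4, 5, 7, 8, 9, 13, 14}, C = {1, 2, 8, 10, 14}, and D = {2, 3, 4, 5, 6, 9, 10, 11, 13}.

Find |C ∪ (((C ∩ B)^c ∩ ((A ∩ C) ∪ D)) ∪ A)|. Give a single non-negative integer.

12

C ∩ B = {8, 14}
(C ∩ B)^c = {1, 2, 3, 4, 5, 6, 7, 9, 10, 11, 12, 13}
A ∩ C = {14}
(A ∩ C) ∪ D = {2, 3, 4, 5, 6, 9, 10, 11, 13, 14}
(C ∩ B)^c ∩ ((A ∩ C) ∪ D) = {2, 3, 4, 5, 6, 9, 10, 11, 13}
((C ∩ B)^c ∩ ((A ∩ C) ∪ D)) ∪ A = {2, 3, 4, 5, 6, 9, 10, 11, 13, 14}
C ∪ (((C ∩ B)^c ∩ ((A ∩ C) ∪ D)) ∪ A) = {1, 2, 3, 4, 5, 6, 8, 9, 10, 11, 13, 14}
|C ∪ (((C ∩ B)^c ∩ ((A ∩ C) ∪ D)) ∪ A)| = 12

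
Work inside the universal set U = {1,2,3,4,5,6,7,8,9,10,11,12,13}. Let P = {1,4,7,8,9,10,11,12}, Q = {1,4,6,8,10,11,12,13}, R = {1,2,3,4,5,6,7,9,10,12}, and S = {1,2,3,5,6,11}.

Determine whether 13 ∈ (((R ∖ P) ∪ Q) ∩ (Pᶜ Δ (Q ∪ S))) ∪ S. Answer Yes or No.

13 ∉ R and 13 ∉ P, so 13 ∉ R ∖ P
13 ∉ (R ∖ P) and 13 ∈ Q, so 13 ∈ (R ∖ P) ∪ Q
13 ∉ P, so 13 ∈ Pᶜ
13 ∈ Q and 13 ∉ S, so 13 ∈ Q ∪ S
13 ∈ Pᶜ and 13 ∈ (Q ∪ S), so 13 ∉ Pᶜ Δ (Q ∪ S)
13 ∈ ((R ∖ P) ∪ Q) and 13 ∉ (Pᶜ Δ (Q ∪ S)), so 13 ∉ ((R ∖ P) ∪ Q) ∩ (Pᶜ Δ (Q ∪ S))
13 ∉ (((R ∖ P) ∪ Q) ∩ (Pᶜ Δ (Q ∪ S))) and 13 ∉ S, so 13 ∉ (((R ∖ P) ∪ Q) ∩ (Pᶜ Δ (Q ∪ S))) ∪ S

No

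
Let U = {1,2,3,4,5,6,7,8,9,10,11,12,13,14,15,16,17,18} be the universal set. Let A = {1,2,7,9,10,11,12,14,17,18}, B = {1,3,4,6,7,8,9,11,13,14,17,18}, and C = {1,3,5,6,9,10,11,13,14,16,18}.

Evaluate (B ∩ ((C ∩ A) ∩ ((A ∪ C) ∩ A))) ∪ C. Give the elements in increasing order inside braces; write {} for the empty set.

{1,3,5,6,9,10,11,13,14,16,18}

C ∩ A = {1,9,10,11,14,18}
A ∪ C = {1,2,3,5,6,7,9,10,11,12,13,14,16,17,18}
(A ∪ C) ∩ A = {1,2,7,9,10,11,12,14,17,18}
(C ∩ A) ∩ ((A ∪ C) ∩ A) = {1,9,10,11,14,18}
B ∩ ((C ∩ A) ∩ ((A ∪ C) ∩ A)) = {1,9,11,14,18}
(B ∩ ((C ∩ A) ∩ ((A ∪ C) ∩ A))) ∪ C = {1,3,5,6,9,10,11,13,14,16,18}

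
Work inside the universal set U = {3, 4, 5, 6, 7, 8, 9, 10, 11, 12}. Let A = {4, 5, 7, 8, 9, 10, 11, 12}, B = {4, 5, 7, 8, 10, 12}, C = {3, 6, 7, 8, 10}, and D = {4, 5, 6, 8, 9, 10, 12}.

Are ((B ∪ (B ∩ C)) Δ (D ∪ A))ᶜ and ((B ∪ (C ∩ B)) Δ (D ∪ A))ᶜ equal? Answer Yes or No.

B ∩ C = {7, 8, 10}
B ∪ (B ∩ C) = {4, 5, 7, 8, 10, 12}
D ∪ A = {4, 5, 6, 7, 8, 9, 10, 11, 12}
(B ∪ (B ∩ C)) Δ (D ∪ A) = {6, 9, 11}
((B ∪ (B ∩ C)) Δ (D ∪ A))ᶜ = {3, 4, 5, 7, 8, 10, 12}
C ∩ B = {7, 8, 10}
B ∪ (C ∩ B) = {4, 5, 7, 8, 10, 12}
(B ∪ (C ∩ B)) Δ (D ∪ A) = {6, 9, 11}
((B ∪ (C ∩ B)) Δ (D ∪ A))ᶜ = {3, 4, 5, 7, 8, 10, 12}
Both equal {3, 4, 5, 7, 8, 10, 12}, so ((B ∪ (B ∩ C)) Δ (D ∪ A))ᶜ = ((B ∪ (C ∩ B)) Δ (D ∪ A))ᶜ.

Yes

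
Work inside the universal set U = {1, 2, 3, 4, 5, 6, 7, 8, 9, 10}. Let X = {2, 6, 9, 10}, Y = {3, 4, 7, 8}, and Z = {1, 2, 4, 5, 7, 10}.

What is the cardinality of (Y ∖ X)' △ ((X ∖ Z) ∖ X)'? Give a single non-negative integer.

4

Y ∖ X = {3, 4, 7, 8}
(Y ∖ X)' = {1, 2, 5, 6, 9, 10}
X ∖ Z = {6, 9}
(X ∖ Z) ∖ X = {}
((X ∖ Z) ∖ X)' = {1, 2, 3, 4, 5, 6, 7, 8, 9, 10}
(Y ∖ X)' △ ((X ∖ Z) ∖ X)' = {3, 4, 7, 8}
|(Y ∖ X)' △ ((X ∖ Z) ∖ X)'| = 4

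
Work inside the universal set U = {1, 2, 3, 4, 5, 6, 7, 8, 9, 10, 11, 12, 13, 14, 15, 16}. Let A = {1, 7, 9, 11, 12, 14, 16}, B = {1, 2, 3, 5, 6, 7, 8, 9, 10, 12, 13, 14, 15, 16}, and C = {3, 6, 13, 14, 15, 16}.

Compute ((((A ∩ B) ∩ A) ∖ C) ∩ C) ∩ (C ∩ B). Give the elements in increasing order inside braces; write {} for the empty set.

A ∩ B = {1, 7, 9, 12, 14, 16}
(A ∩ B) ∩ A = {1, 7, 9, 12, 14, 16}
((A ∩ B) ∩ A) ∖ C = {1, 7, 9, 12}
(((A ∩ B) ∩ A) ∖ C) ∩ C = {}
C ∩ B = {3, 6, 13, 14, 15, 16}
((((A ∩ B) ∩ A) ∖ C) ∩ C) ∩ (C ∩ B) = {}

{}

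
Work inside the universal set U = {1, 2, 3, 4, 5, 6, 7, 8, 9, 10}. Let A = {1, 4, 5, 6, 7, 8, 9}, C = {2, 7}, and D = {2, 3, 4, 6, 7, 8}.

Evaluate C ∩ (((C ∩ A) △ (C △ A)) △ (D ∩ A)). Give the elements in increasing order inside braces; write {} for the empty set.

C ∩ A = {7}
C △ A = {1, 2, 4, 5, 6, 8, 9}
(C ∩ A) △ (C △ A) = {1, 2, 4, 5, 6, 7, 8, 9}
D ∩ A = {4, 6, 7, 8}
((C ∩ A) △ (C △ A)) △ (D ∩ A) = {1, 2, 5, 9}
C ∩ (((C ∩ A) △ (C △ A)) △ (D ∩ A)) = {2}

{2}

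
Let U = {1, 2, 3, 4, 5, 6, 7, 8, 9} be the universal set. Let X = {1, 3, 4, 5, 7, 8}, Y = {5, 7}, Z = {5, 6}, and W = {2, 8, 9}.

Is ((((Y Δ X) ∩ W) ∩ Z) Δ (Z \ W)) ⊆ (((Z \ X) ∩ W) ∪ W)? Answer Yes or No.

No

Y Δ X = {1, 3, 4, 8}
(Y Δ X) ∩ W = {8}
((Y Δ X) ∩ W) ∩ Z = {}
Z \ W = {5, 6}
(((Y Δ X) ∩ W) ∩ Z) Δ (Z \ W) = {5, 6}
Z \ X = {6}
(Z \ X) ∩ W = {}
((Z \ X) ∩ W) ∪ W = {2, 8, 9}
5 ∈ (((Y Δ X) ∩ W) ∩ Z) Δ (Z \ W) but 5 ∉ ((Z \ X) ∩ W) ∪ W, so the inclusion fails.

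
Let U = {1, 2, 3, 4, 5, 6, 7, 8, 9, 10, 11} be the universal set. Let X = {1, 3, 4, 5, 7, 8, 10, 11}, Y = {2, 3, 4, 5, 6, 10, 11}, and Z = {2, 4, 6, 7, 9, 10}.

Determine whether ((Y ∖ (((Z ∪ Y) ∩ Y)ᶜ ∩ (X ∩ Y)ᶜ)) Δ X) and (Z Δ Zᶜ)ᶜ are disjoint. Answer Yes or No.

Z ∪ Y = {2, 3, 4, 5, 6, 7, 9, 10, 11}
(Z ∪ Y) ∩ Y = {2, 3, 4, 5, 6, 10, 11}
((Z ∪ Y) ∩ Y)ᶜ = {1, 7, 8, 9}
X ∩ Y = {3, 4, 5, 10, 11}
(X ∩ Y)ᶜ = {1, 2, 6, 7, 8, 9}
((Z ∪ Y) ∩ Y)ᶜ ∩ (X ∩ Y)ᶜ = {1, 7, 8, 9}
Y ∖ (((Z ∪ Y) ∩ Y)ᶜ ∩ (X ∩ Y)ᶜ) = {2, 3, 4, 5, 6, 10, 11}
(Y ∖ (((Z ∪ Y) ∩ Y)ᶜ ∩ (X ∩ Y)ᶜ)) Δ X = {1, 2, 6, 7, 8}
Zᶜ = {1, 3, 5, 8, 11}
Z Δ Zᶜ = {1, 2, 3, 4, 5, 6, 7, 8, 9, 10, 11}
(Z Δ Zᶜ)ᶜ = {}
{1, 2, 6, 7, 8} and {} share no elements.

Yes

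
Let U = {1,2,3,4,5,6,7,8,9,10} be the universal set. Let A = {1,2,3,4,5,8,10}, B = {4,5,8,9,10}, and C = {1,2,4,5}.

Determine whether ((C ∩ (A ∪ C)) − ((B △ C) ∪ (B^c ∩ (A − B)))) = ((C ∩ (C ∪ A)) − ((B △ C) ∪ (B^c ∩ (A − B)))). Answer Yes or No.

A ∪ C = {1,2,3,4,5,8,10}
C ∩ (A ∪ C) = {1,2,4,5}
B △ C = {1,2,8,9,10}
B^c = {1,2,3,6,7}
A − B = {1,2,3}
B^c ∩ (A − B) = {1,2,3}
(B △ C) ∪ (B^c ∩ (A − B)) = {1,2,3,8,9,10}
(C ∩ (A ∪ C)) − ((B △ C) ∪ (B^c ∩ (A − B))) = {4,5}
C ∪ A = {1,2,3,4,5,8,10}
C ∩ (C ∪ A) = {1,2,4,5}
(C ∩ (C ∪ A)) − ((B △ C) ∪ (B^c ∩ (A − B))) = {4,5}
Both equal {4,5}, so (C ∩ (A ∪ C)) − ((B △ C) ∪ (B^c ∩ (A − B))) = (C ∩ (C ∪ A)) − ((B △ C) ∪ (B^c ∩ (A − B))).

Yes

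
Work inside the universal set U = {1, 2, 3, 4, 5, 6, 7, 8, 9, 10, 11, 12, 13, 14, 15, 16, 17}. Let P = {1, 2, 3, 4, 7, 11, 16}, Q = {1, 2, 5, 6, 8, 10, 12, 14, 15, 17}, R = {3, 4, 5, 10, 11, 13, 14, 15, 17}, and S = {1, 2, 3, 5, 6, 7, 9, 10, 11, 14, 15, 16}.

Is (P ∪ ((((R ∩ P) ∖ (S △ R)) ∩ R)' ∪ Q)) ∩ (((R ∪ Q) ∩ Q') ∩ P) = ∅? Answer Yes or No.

R ∩ P = {3, 4, 11}
S △ R = {1, 2, 4, 6, 7, 9, 13, 16, 17}
(R ∩ P) ∖ (S △ R) = {3, 11}
((R ∩ P) ∖ (S △ R)) ∩ R = {3, 11}
(((R ∩ P) ∖ (S △ R)) ∩ R)' = {1, 2, 4, 5, 6, 7, 8, 9, 10, 12, 13, 14, 15, 16, 17}
(((R ∩ P) ∖ (S △ R)) ∩ R)' ∪ Q = {1, 2, 4, 5, 6, 7, 8, 9, 10, 12, 13, 14, 15, 16, 17}
P ∪ ((((R ∩ P) ∖ (S △ R)) ∩ R)' ∪ Q) = {1, 2, 3, 4, 5, 6, 7, 8, 9, 10, 11, 12, 13, 14, 15, 16, 17}
R ∪ Q = {1, 2, 3, 4, 5, 6, 8, 10, 11, 12, 13, 14, 15, 17}
Q' = {3, 4, 7, 9, 11, 13, 16}
(R ∪ Q) ∩ Q' = {3, 4, 11, 13}
((R ∪ Q) ∩ Q') ∩ P = {3, 4, 11}
3 lies in both, so they are not disjoint.

No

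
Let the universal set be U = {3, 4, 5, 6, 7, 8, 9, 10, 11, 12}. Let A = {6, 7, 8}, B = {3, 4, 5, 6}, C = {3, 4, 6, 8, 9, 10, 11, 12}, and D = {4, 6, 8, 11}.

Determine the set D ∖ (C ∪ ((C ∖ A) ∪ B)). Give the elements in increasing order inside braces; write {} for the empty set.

{}

C ∖ A = {3, 4, 9, 10, 11, 12}
(C ∖ A) ∪ B = {3, 4, 5, 6, 9, 10, 11, 12}
C ∪ ((C ∖ A) ∪ B) = {3, 4, 5, 6, 8, 9, 10, 11, 12}
D ∖ (C ∪ ((C ∖ A) ∪ B)) = {}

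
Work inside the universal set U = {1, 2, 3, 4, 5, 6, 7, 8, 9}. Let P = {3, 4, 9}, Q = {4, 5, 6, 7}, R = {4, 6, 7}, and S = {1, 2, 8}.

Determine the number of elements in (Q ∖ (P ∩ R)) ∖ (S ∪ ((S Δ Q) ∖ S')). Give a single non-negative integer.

3

P ∩ R = {4}
Q ∖ (P ∩ R) = {5, 6, 7}
S Δ Q = {1, 2, 4, 5, 6, 7, 8}
S' = {3, 4, 5, 6, 7, 9}
(S Δ Q) ∖ S' = {1, 2, 8}
S ∪ ((S Δ Q) ∖ S') = {1, 2, 8}
(Q ∖ (P ∩ R)) ∖ (S ∪ ((S Δ Q) ∖ S')) = {5, 6, 7}
|(Q ∖ (P ∩ R)) ∖ (S ∪ ((S Δ Q) ∖ S'))| = 3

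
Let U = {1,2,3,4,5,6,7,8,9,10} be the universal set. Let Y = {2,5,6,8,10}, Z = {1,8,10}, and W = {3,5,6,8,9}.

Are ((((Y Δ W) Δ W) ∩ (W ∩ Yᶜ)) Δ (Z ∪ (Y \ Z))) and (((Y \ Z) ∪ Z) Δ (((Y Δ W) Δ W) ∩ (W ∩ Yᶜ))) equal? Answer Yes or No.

Yes

Y Δ W = {2,3,9,10}
(Y Δ W) Δ W = {2,5,6,8,10}
Yᶜ = {1,3,4,7,9}
W ∩ Yᶜ = {3,9}
((Y Δ W) Δ W) ∩ (W ∩ Yᶜ) = {}
Y \ Z = {2,5,6}
Z ∪ (Y \ Z) = {1,2,5,6,8,10}
(((Y Δ W) Δ W) ∩ (W ∩ Yᶜ)) Δ (Z ∪ (Y \ Z)) = {1,2,5,6,8,10}
(Y \ Z) ∪ Z = {1,2,5,6,8,10}
((Y \ Z) ∪ Z) Δ (((Y Δ W) Δ W) ∩ (W ∩ Yᶜ)) = {1,2,5,6,8,10}
Both equal {1,2,5,6,8,10}, so (((Y Δ W) Δ W) ∩ (W ∩ Yᶜ)) Δ (Z ∪ (Y \ Z)) = ((Y \ Z) ∪ Z) Δ (((Y Δ W) Δ W) ∩ (W ∩ Yᶜ)).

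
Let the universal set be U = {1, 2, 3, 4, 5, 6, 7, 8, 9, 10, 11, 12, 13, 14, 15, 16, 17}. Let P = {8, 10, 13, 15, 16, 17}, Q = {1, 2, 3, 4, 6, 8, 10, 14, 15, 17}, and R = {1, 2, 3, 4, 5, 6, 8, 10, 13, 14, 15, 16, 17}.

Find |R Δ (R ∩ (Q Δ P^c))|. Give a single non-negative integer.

8

P^c = {1, 2, 3, 4, 5, 6, 7, 9, 11, 12, 14}
Q Δ P^c = {5, 7, 8, 9, 10, 11, 12, 15, 17}
R ∩ (Q Δ P^c) = {5, 8, 10, 15, 17}
R Δ (R ∩ (Q Δ P^c)) = {1, 2, 3, 4, 6, 13, 14, 16}
|R Δ (R ∩ (Q Δ P^c))| = 8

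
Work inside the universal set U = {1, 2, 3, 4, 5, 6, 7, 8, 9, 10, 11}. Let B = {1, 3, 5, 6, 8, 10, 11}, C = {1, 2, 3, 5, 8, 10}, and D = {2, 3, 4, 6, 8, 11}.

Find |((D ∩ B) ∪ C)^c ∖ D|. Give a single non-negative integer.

D ∩ B = {3, 6, 8, 11}
(D ∩ B) ∪ C = {1, 2, 3, 5, 6, 8, 10, 11}
((D ∩ B) ∪ C)^c = {4, 7, 9}
((D ∩ B) ∪ C)^c ∖ D = {7, 9}
|((D ∩ B) ∪ C)^c ∖ D| = 2

2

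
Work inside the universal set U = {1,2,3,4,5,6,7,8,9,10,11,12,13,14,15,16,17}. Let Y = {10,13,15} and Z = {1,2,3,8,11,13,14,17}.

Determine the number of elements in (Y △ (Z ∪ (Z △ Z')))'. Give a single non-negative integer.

3

Z' = {4,5,6,7,9,10,12,15,16}
Z △ Z' = {1,2,3,4,5,6,7,8,9,10,11,12,13,14,15,16,17}
Z ∪ (Z △ Z') = {1,2,3,4,5,6,7,8,9,10,11,12,13,14,15,16,17}
Y △ (Z ∪ (Z △ Z')) = {1,2,3,4,5,6,7,8,9,11,12,14,16,17}
(Y △ (Z ∪ (Z △ Z')))' = {10,13,15}
|(Y △ (Z ∪ (Z △ Z')))'| = 3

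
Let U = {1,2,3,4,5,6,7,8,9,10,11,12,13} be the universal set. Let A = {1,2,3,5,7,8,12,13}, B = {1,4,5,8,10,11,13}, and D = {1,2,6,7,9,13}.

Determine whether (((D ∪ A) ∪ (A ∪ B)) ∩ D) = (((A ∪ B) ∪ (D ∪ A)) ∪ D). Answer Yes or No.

No

D ∪ A = {1,2,3,5,6,7,8,9,12,13}
A ∪ B = {1,2,3,4,5,7,8,10,11,12,13}
(D ∪ A) ∪ (A ∪ B) = {1,2,3,4,5,6,7,8,9,10,11,12,13}
((D ∪ A) ∪ (A ∪ B)) ∩ D = {1,2,6,7,9,13}
(A ∪ B) ∪ (D ∪ A) = {1,2,3,4,5,6,7,8,9,10,11,12,13}
((A ∪ B) ∪ (D ∪ A)) ∪ D = {1,2,3,4,5,6,7,8,9,10,11,12,13}
3 ∈ ((A ∪ B) ∪ (D ∪ A)) ∪ D but 3 ∉ ((D ∪ A) ∪ (A ∪ B)) ∩ D, so they differ.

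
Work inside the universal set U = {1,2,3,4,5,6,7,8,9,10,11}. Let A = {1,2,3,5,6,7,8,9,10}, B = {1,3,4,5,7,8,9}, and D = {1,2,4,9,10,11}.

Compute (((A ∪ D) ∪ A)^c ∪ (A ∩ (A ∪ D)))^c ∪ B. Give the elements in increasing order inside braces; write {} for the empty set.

A ∪ D = {1,2,3,4,5,6,7,8,9,10,11}
(A ∪ D) ∪ A = {1,2,3,4,5,6,7,8,9,10,11}
((A ∪ D) ∪ A)^c = {}
A ∩ (A ∪ D) = {1,2,3,5,6,7,8,9,10}
((A ∪ D) ∪ A)^c ∪ (A ∩ (A ∪ D)) = {1,2,3,5,6,7,8,9,10}
(((A ∪ D) ∪ A)^c ∪ (A ∩ (A ∪ D)))^c = {4,11}
(((A ∪ D) ∪ A)^c ∪ (A ∩ (A ∪ D)))^c ∪ B = {1,3,4,5,7,8,9,11}

{1,3,4,5,7,8,9,11}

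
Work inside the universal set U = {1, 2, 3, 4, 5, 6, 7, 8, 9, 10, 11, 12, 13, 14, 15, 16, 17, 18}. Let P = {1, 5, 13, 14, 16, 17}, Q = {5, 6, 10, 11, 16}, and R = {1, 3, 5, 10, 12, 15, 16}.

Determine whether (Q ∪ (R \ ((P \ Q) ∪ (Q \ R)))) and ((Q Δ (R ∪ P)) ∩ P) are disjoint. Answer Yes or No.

P \ Q = {1, 13, 14, 17}
Q \ R = {6, 11}
(P \ Q) ∪ (Q \ R) = {1, 6, 11, 13, 14, 17}
R \ ((P \ Q) ∪ (Q \ R)) = {3, 5, 10, 12, 15, 16}
Q ∪ (R \ ((P \ Q) ∪ (Q \ R))) = {3, 5, 6, 10, 11, 12, 15, 16}
R ∪ P = {1, 3, 5, 10, 12, 13, 14, 15, 16, 17}
Q Δ (R ∪ P) = {1, 3, 6, 11, 12, 13, 14, 15, 17}
(Q Δ (R ∪ P)) ∩ P = {1, 13, 14, 17}
{3, 5, 6, 10, 11, 12, 15, 16} and {1, 13, 14, 17} share no elements.

Yes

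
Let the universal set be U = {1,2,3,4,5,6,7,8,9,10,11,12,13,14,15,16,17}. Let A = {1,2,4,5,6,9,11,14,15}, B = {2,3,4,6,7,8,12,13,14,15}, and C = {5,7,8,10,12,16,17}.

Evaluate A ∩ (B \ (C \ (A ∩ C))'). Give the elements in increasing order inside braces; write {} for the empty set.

{}

A ∩ C = {5}
C \ (A ∩ C) = {7,8,10,12,16,17}
(C \ (A ∩ C))' = {1,2,3,4,5,6,9,11,13,14,15}
B \ (C \ (A ∩ C))' = {7,8,12}
A ∩ (B \ (C \ (A ∩ C))') = {}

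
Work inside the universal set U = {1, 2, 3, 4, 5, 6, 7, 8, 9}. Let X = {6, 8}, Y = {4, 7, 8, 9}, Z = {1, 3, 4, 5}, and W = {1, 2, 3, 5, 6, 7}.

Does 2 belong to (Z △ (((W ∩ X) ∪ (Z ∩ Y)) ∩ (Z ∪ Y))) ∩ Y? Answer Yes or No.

No

2 ∈ W and 2 ∉ X, so 2 ∉ W ∩ X
2 ∉ Z and 2 ∉ Y, so 2 ∉ Z ∩ Y
2 ∉ (W ∩ X) and 2 ∉ (Z ∩ Y), so 2 ∉ (W ∩ X) ∪ (Z ∩ Y)
2 ∉ Z and 2 ∉ Y, so 2 ∉ Z ∪ Y
2 ∉ ((W ∩ X) ∪ (Z ∩ Y)) and 2 ∉ (Z ∪ Y), so 2 ∉ ((W ∩ X) ∪ (Z ∩ Y)) ∩ (Z ∪ Y)
2 ∉ Z and 2 ∉ (((W ∩ X) ∪ (Z ∩ Y)) ∩ (Z ∪ Y)), so 2 ∉ Z △ (((W ∩ X) ∪ (Z ∩ Y)) ∩ (Z ∪ Y))
2 ∉ (Z △ (((W ∩ X) ∪ (Z ∩ Y)) ∩ (Z ∪ Y))) and 2 ∉ Y, so 2 ∉ (Z △ (((W ∩ X) ∪ (Z ∩ Y)) ∩ (Z ∪ Y))) ∩ Y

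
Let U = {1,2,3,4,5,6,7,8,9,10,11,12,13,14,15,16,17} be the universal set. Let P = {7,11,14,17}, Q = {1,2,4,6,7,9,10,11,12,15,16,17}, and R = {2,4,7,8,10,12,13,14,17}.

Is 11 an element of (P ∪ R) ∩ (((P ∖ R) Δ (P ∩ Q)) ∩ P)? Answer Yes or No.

No

11 ∈ P and 11 ∉ R, so 11 ∈ P ∪ R
11 ∈ P and 11 ∉ R, so 11 ∈ P ∖ R
11 ∈ P and 11 ∈ Q, so 11 ∈ P ∩ Q
11 ∈ (P ∖ R) and 11 ∈ (P ∩ Q), so 11 ∉ (P ∖ R) Δ (P ∩ Q)
11 ∉ ((P ∖ R) Δ (P ∩ Q)) and 11 ∈ P, so 11 ∉ ((P ∖ R) Δ (P ∩ Q)) ∩ P
11 ∈ (P ∪ R) and 11 ∉ (((P ∖ R) Δ (P ∩ Q)) ∩ P), so 11 ∉ (P ∪ R) ∩ (((P ∖ R) Δ (P ∩ Q)) ∩ P)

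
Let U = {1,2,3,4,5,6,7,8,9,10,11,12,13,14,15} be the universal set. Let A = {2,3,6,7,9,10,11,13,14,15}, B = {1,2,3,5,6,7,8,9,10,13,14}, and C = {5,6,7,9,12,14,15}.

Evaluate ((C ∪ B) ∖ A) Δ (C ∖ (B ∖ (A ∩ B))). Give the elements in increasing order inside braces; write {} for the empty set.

{1,5,6,7,8,9,14,15}

C ∪ B = {1,2,3,5,6,7,8,9,10,12,13,14,15}
(C ∪ B) ∖ A = {1,5,8,12}
A ∩ B = {2,3,6,7,9,10,13,14}
B ∖ (A ∩ B) = {1,5,8}
C ∖ (B ∖ (A ∩ B)) = {6,7,9,12,14,15}
((C ∪ B) ∖ A) Δ (C ∖ (B ∖ (A ∩ B))) = {1,5,6,7,8,9,14,15}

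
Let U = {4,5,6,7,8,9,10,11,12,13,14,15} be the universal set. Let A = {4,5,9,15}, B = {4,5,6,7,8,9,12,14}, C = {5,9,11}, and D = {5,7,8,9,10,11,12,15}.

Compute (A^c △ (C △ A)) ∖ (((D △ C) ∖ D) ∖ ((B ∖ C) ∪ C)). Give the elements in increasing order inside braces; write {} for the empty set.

{4,6,7,8,10,12,13,14,15}

A^c = {6,7,8,10,11,12,13,14}
C △ A = {4,11,15}
A^c △ (C △ A) = {4,6,7,8,10,12,13,14,15}
D △ C = {7,8,10,12,15}
(D △ C) ∖ D = {}
B ∖ C = {4,6,7,8,12,14}
(B ∖ C) ∪ C = {4,5,6,7,8,9,11,12,14}
((D △ C) ∖ D) ∖ ((B ∖ C) ∪ C) = {}
(A^c △ (C △ A)) ∖ (((D △ C) ∖ D) ∖ ((B ∖ C) ∪ C)) = {4,6,7,8,10,12,13,14,15}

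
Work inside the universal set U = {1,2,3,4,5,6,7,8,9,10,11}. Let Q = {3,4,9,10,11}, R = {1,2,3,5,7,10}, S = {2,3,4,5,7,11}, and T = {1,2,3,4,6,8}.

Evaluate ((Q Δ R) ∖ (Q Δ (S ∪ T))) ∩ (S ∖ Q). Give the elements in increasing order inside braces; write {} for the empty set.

Q Δ R = {1,2,4,5,7,9,11}
S ∪ T = {1,2,3,4,5,6,7,8,11}
Q Δ (S ∪ T) = {1,2,5,6,7,8,9,10}
(Q Δ R) ∖ (Q Δ (S ∪ T)) = {4,11}
S ∖ Q = {2,5,7}
((Q Δ R) ∖ (Q Δ (S ∪ T))) ∩ (S ∖ Q) = {}

{}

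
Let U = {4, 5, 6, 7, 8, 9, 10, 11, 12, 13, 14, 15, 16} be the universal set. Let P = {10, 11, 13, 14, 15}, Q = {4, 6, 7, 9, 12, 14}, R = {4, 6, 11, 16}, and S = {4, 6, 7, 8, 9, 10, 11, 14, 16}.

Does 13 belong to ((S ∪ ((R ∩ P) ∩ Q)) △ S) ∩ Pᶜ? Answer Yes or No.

13 ∉ R and 13 ∈ P, so 13 ∉ R ∩ P
13 ∉ (R ∩ P) and 13 ∉ Q, so 13 ∉ (R ∩ P) ∩ Q
13 ∉ S and 13 ∉ ((R ∩ P) ∩ Q), so 13 ∉ S ∪ ((R ∩ P) ∩ Q)
13 ∉ (S ∪ ((R ∩ P) ∩ Q)) and 13 ∉ S, so 13 ∉ (S ∪ ((R ∩ P) ∩ Q)) △ S
13 ∈ P, so 13 ∉ Pᶜ
13 ∉ ((S ∪ ((R ∩ P) ∩ Q)) △ S) and 13 ∉ Pᶜ, so 13 ∉ ((S ∪ ((R ∩ P) ∩ Q)) △ S) ∩ Pᶜ

No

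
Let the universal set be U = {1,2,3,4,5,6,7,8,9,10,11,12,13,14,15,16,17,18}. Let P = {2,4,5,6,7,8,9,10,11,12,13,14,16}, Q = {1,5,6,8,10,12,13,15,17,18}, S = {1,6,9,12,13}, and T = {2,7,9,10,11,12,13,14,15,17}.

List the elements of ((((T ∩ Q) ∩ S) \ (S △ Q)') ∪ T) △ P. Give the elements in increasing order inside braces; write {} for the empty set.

T ∩ Q = {10,12,13,15,17}
(T ∩ Q) ∩ S = {12,13}
S △ Q = {5,8,9,10,15,17,18}
(S △ Q)' = {1,2,3,4,6,7,11,12,13,14,16}
((T ∩ Q) ∩ S) \ (S △ Q)' = {}
(((T ∩ Q) ∩ S) \ (S △ Q)') ∪ T = {2,7,9,10,11,12,13,14,15,17}
((((T ∩ Q) ∩ S) \ (S △ Q)') ∪ T) △ P = {4,5,6,8,15,16,17}

{4,5,6,8,15,16,17}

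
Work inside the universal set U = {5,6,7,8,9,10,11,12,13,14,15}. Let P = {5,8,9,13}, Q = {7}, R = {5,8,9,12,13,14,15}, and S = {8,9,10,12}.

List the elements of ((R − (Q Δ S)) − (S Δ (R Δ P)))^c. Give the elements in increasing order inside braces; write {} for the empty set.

Q Δ S = {7,8,9,10,12}
R − (Q Δ S) = {5,13,14,15}
R Δ P = {12,14,15}
S Δ (R Δ P) = {8,9,10,14,15}
(R − (Q Δ S)) − (S Δ (R Δ P)) = {5,13}
((R − (Q Δ S)) − (S Δ (R Δ P)))^c = {6,7,8,9,10,11,12,14,15}

{6,7,8,9,10,11,12,14,15}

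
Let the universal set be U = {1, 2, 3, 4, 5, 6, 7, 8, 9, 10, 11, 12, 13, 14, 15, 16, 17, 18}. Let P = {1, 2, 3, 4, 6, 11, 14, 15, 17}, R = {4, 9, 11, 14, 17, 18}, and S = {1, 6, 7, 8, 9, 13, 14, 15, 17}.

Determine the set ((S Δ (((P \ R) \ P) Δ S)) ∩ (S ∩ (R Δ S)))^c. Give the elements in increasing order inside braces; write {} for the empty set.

P \ R = {1, 2, 3, 6, 15}
(P \ R) \ P = {}
((P \ R) \ P) Δ S = {1, 6, 7, 8, 9, 13, 14, 15, 17}
S Δ (((P \ R) \ P) Δ S) = {}
R Δ S = {1, 4, 6, 7, 8, 11, 13, 15, 18}
S ∩ (R Δ S) = {1, 6, 7, 8, 13, 15}
(S Δ (((P \ R) \ P) Δ S)) ∩ (S ∩ (R Δ S)) = {}
((S Δ (((P \ R) \ P) Δ S)) ∩ (S ∩ (R Δ S)))^c = {1, 2, 3, 4, 5, 6, 7, 8, 9, 10, 11, 12, 13, 14, 15, 16, 17, 18}

{1, 2, 3, 4, 5, 6, 7, 8, 9, 10, 11, 12, 13, 14, 15, 16, 17, 18}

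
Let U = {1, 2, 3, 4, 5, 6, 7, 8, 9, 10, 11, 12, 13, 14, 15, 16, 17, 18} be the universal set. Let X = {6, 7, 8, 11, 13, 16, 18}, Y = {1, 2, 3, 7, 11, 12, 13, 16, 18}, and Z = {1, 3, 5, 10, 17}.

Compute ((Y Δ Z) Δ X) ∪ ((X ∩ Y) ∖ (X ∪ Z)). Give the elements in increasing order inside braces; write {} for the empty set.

Y Δ Z = {2, 5, 7, 10, 11, 12, 13, 16, 17, 18}
(Y Δ Z) Δ X = {2, 5, 6, 8, 10, 12, 17}
X ∩ Y = {7, 11, 13, 16, 18}
X ∪ Z = {1, 3, 5, 6, 7, 8, 10, 11, 13, 16, 17, 18}
(X ∩ Y) ∖ (X ∪ Z) = {}
((Y Δ Z) Δ X) ∪ ((X ∩ Y) ∖ (X ∪ Z)) = {2, 5, 6, 8, 10, 12, 17}

{2, 5, 6, 8, 10, 12, 17}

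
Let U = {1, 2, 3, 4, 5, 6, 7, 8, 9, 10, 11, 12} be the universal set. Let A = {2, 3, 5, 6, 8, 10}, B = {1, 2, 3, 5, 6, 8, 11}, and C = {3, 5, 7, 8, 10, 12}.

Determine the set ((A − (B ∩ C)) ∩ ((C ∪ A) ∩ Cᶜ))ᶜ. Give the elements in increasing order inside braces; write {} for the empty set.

B ∩ C = {3, 5, 8}
A − (B ∩ C) = {2, 6, 10}
C ∪ A = {2, 3, 5, 6, 7, 8, 10, 12}
Cᶜ = {1, 2, 4, 6, 9, 11}
(C ∪ A) ∩ Cᶜ = {2, 6}
(A − (B ∩ C)) ∩ ((C ∪ A) ∩ Cᶜ) = {2, 6}
((A − (B ∩ C)) ∩ ((C ∪ A) ∩ Cᶜ))ᶜ = {1, 3, 4, 5, 7, 8, 9, 10, 11, 12}

{1, 3, 4, 5, 7, 8, 9, 10, 11, 12}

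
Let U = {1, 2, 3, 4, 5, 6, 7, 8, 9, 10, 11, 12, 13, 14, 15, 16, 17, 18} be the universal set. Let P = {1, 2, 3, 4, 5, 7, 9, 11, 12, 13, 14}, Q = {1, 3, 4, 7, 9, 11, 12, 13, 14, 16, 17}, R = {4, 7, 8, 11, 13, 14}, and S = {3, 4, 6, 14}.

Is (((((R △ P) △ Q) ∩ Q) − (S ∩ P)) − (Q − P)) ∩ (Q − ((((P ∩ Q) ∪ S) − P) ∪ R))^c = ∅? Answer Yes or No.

R △ P = {1, 2, 3, 5, 8, 9, 12}
(R △ P) △ Q = {2, 4, 5, 7, 8, 11, 13, 14, 16, 17}
((R △ P) △ Q) ∩ Q = {4, 7, 11, 13, 14, 16, 17}
S ∩ P = {3, 4, 14}
(((R △ P) △ Q) ∩ Q) − (S ∩ P) = {7, 11, 13, 16, 17}
Q − P = {16, 17}
((((R △ P) △ Q) ∩ Q) − (S ∩ P)) − (Q − P) = {7, 11, 13}
P ∩ Q = {1, 3, 4, 7, 9, 11, 12, 13, 14}
(P ∩ Q) ∪ S = {1, 3, 4, 6, 7, 9, 11, 12, 13, 14}
((P ∩ Q) ∪ S) − P = {6}
(((P ∩ Q) ∪ S) − P) ∪ R = {4, 6, 7, 8, 11, 13, 14}
Q − ((((P ∩ Q) ∪ S) − P) ∪ R) = {1, 3, 9, 12, 16, 17}
(Q − ((((P ∩ Q) ∪ S) − P) ∪ R))^c = {2, 4, 5, 6, 7, 8, 10, 11, 13, 14, 15, 18}
7 lies in both, so they are not disjoint.

No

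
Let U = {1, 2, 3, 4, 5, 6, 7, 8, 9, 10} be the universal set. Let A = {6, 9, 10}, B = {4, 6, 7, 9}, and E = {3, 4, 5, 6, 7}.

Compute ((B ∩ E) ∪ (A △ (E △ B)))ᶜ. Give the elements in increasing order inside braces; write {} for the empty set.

B ∩ E = {4, 6, 7}
E △ B = {3, 5, 9}
A △ (E △ B) = {3, 5, 6, 10}
(B ∩ E) ∪ (A △ (E △ B)) = {3, 4, 5, 6, 7, 10}
((B ∩ E) ∪ (A △ (E △ B)))ᶜ = {1, 2, 8, 9}

{1, 2, 8, 9}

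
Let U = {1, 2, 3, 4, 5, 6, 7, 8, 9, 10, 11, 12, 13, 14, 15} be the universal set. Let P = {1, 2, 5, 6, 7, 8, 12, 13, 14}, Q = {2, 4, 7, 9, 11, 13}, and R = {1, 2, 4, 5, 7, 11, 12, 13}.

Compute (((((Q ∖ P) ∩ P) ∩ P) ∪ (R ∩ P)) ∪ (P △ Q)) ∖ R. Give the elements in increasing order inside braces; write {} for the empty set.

Q ∖ P = {4, 9, 11}
(Q ∖ P) ∩ P = {}
((Q ∖ P) ∩ P) ∩ P = {}
R ∩ P = {1, 2, 5, 7, 12, 13}
(((Q ∖ P) ∩ P) ∩ P) ∪ (R ∩ P) = {1, 2, 5, 7, 12, 13}
P △ Q = {1, 4, 5, 6, 8, 9, 11, 12, 14}
((((Q ∖ P) ∩ P) ∩ P) ∪ (R ∩ P)) ∪ (P △ Q) = {1, 2, 4, 5, 6, 7, 8, 9, 11, 12, 13, 14}
(((((Q ∖ P) ∩ P) ∩ P) ∪ (R ∩ P)) ∪ (P △ Q)) ∖ R = {6, 8, 9, 14}

{6, 8, 9, 14}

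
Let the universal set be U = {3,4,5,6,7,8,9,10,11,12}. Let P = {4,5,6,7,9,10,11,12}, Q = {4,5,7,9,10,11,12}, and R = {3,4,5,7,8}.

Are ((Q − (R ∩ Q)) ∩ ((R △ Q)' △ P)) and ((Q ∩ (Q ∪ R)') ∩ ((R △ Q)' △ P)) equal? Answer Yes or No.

No

R ∩ Q = {4,5,7}
Q − (R ∩ Q) = {9,10,11,12}
R △ Q = {3,8,9,10,11,12}
(R △ Q)' = {4,5,6,7}
(R △ Q)' △ P = {9,10,11,12}
(Q − (R ∩ Q)) ∩ ((R △ Q)' △ P) = {9,10,11,12}
Q ∪ R = {3,4,5,7,8,9,10,11,12}
(Q ∪ R)' = {6}
Q ∩ (Q ∪ R)' = {}
(Q ∩ (Q ∪ R)') ∩ ((R △ Q)' △ P) = {}
9 ∈ (Q − (R ∩ Q)) ∩ ((R △ Q)' △ P) but 9 ∉ (Q ∩ (Q ∪ R)') ∩ ((R △ Q)' △ P), so they differ.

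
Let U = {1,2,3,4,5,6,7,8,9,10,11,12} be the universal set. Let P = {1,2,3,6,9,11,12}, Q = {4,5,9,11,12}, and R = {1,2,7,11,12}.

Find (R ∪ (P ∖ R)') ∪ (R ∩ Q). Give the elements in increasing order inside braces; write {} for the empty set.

{1,2,4,5,7,8,10,11,12}

P ∖ R = {3,6,9}
(P ∖ R)' = {1,2,4,5,7,8,10,11,12}
R ∪ (P ∖ R)' = {1,2,4,5,7,8,10,11,12}
R ∩ Q = {11,12}
(R ∪ (P ∖ R)') ∪ (R ∩ Q) = {1,2,4,5,7,8,10,11,12}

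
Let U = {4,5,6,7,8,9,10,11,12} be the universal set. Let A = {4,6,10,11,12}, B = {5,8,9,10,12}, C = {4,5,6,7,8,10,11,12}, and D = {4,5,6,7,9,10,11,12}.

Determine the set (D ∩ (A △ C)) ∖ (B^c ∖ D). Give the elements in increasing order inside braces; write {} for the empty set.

{5,7}

A △ C = {5,7,8}
D ∩ (A △ C) = {5,7}
B^c = {4,6,7,11}
B^c ∖ D = {}
(D ∩ (A △ C)) ∖ (B^c ∖ D) = {5,7}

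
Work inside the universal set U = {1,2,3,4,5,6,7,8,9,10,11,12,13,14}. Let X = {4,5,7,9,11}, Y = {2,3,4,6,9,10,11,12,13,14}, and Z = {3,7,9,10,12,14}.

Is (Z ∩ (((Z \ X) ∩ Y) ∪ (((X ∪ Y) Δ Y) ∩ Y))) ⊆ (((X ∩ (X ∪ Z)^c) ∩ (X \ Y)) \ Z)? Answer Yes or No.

Z \ X = {3,10,12,14}
(Z \ X) ∩ Y = {3,10,12,14}
X ∪ Y = {2,3,4,5,6,7,9,10,11,12,13,14}
(X ∪ Y) Δ Y = {5,7}
((X ∪ Y) Δ Y) ∩ Y = {}
((Z \ X) ∩ Y) ∪ (((X ∪ Y) Δ Y) ∩ Y) = {3,10,12,14}
Z ∩ (((Z \ X) ∩ Y) ∪ (((X ∪ Y) Δ Y) ∩ Y)) = {3,10,12,14}
X ∪ Z = {3,4,5,7,9,10,11,12,14}
(X ∪ Z)^c = {1,2,6,8,13}
X ∩ (X ∪ Z)^c = {}
X \ Y = {5,7}
(X ∩ (X ∪ Z)^c) ∩ (X \ Y) = {}
((X ∩ (X ∪ Z)^c) ∩ (X \ Y)) \ Z = {}
3 ∈ Z ∩ (((Z \ X) ∩ Y) ∪ (((X ∪ Y) Δ Y) ∩ Y)) but 3 ∉ ((X ∩ (X ∪ Z)^c) ∩ (X \ Y)) \ Z, so the inclusion fails.

No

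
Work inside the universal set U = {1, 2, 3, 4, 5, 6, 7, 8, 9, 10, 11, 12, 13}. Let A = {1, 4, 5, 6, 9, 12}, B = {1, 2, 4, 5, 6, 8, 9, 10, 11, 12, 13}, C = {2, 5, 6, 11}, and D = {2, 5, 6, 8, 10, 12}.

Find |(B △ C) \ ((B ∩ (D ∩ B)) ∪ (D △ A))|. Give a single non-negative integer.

1

B △ C = {1, 4, 8, 9, 10, 12, 13}
D ∩ B = {2, 5, 6, 8, 10, 12}
B ∩ (D ∩ B) = {2, 5, 6, 8, 10, 12}
D △ A = {1, 2, 4, 8, 9, 10}
(B ∩ (D ∩ B)) ∪ (D △ A) = {1, 2, 4, 5, 6, 8, 9, 10, 12}
(B △ C) \ ((B ∩ (D ∩ B)) ∪ (D △ A)) = {13}
|(B △ C) \ ((B ∩ (D ∩ B)) ∪ (D △ A))| = 1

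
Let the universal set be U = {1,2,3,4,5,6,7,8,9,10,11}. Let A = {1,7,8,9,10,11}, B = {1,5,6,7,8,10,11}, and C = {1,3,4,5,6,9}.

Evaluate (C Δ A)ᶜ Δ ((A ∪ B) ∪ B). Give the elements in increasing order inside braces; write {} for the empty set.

{2,5,6,7,8,10,11}

C Δ A = {3,4,5,6,7,8,10,11}
(C Δ A)ᶜ = {1,2,9}
A ∪ B = {1,5,6,7,8,9,10,11}
(A ∪ B) ∪ B = {1,5,6,7,8,9,10,11}
(C Δ A)ᶜ Δ ((A ∪ B) ∪ B) = {2,5,6,7,8,10,11}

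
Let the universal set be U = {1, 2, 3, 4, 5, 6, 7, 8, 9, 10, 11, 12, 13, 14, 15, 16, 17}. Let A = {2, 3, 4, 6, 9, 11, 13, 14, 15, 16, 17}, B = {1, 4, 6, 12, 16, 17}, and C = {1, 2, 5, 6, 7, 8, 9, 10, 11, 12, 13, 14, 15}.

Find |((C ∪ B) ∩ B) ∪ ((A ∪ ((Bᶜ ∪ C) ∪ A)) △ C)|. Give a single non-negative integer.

C ∪ B = {1, 2, 4, 5, 6, 7, 8, 9, 10, 11, 12, 13, 14, 15, 16, 17}
(C ∪ B) ∩ B = {1, 4, 6, 12, 16, 17}
Bᶜ = {2, 3, 5, 7, 8, 9, 10, 11, 13, 14, 15}
Bᶜ ∪ C = {1, 2, 3, 5, 6, 7, 8, 9, 10, 11, 12, 13, 14, 15}
(Bᶜ ∪ C) ∪ A = {1, 2, 3, 4, 5, 6, 7, 8, 9, 10, 11, 12, 13, 14, 15, 16, 17}
A ∪ ((Bᶜ ∪ C) ∪ A) = {1, 2, 3, 4, 5, 6, 7, 8, 9, 10, 11, 12, 13, 14, 15, 16, 17}
(A ∪ ((Bᶜ ∪ C) ∪ A)) △ C = {3, 4, 16, 17}
((C ∪ B) ∩ B) ∪ ((A ∪ ((Bᶜ ∪ C) ∪ A)) △ C) = {1, 3, 4, 6, 12, 16, 17}
|((C ∪ B) ∩ B) ∪ ((A ∪ ((Bᶜ ∪ C) ∪ A)) △ C)| = 7

7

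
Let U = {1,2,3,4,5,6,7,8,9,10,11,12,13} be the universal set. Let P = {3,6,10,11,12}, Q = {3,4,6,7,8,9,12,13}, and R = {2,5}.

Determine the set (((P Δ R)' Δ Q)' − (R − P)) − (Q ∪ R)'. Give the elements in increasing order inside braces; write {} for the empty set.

P Δ R = {2,3,5,6,10,11,12}
(P Δ R)' = {1,4,7,8,9,13}
(P Δ R)' Δ Q = {1,3,6,12}
((P Δ R)' Δ Q)' = {2,4,5,7,8,9,10,11,13}
R − P = {2,5}
((P Δ R)' Δ Q)' − (R − P) = {4,7,8,9,10,11,13}
Q ∪ R = {2,3,4,5,6,7,8,9,12,13}
(Q ∪ R)' = {1,10,11}
(((P Δ R)' Δ Q)' − (R − P)) − (Q ∪ R)' = {4,7,8,9,13}

{4,7,8,9,13}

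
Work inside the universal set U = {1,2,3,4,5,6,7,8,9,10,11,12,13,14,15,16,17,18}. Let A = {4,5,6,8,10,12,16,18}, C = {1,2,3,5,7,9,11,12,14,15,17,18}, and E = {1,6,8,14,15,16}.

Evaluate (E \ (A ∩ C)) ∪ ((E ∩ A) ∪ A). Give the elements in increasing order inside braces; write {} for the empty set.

A ∩ C = {5,12,18}
E \ (A ∩ C) = {1,6,8,14,15,16}
E ∩ A = {6,8,16}
(E ∩ A) ∪ A = {4,5,6,8,10,12,16,18}
(E \ (A ∩ C)) ∪ ((E ∩ A) ∪ A) = {1,4,5,6,8,10,12,14,15,16,18}

{1,4,5,6,8,10,12,14,15,16,18}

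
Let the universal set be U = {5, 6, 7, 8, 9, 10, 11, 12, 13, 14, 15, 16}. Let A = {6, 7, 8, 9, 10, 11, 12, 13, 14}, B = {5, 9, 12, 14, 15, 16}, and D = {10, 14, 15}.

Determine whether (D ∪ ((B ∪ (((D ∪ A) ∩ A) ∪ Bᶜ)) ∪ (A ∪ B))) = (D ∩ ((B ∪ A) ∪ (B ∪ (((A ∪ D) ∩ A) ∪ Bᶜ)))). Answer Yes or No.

No

D ∪ A = {6, 7, 8, 9, 10, 11, 12, 13, 14, 15}
(D ∪ A) ∩ A = {6, 7, 8, 9, 10, 11, 12, 13, 14}
Bᶜ = {6, 7, 8, 10, 11, 13}
((D ∪ A) ∩ A) ∪ Bᶜ = {6, 7, 8, 9, 10, 11, 12, 13, 14}
B ∪ (((D ∪ A) ∩ A) ∪ Bᶜ) = {5, 6, 7, 8, 9, 10, 11, 12, 13, 14, 15, 16}
A ∪ B = {5, 6, 7, 8, 9, 10, 11, 12, 13, 14, 15, 16}
(B ∪ (((D ∪ A) ∩ A) ∪ Bᶜ)) ∪ (A ∪ B) = {5, 6, 7, 8, 9, 10, 11, 12, 13, 14, 15, 16}
D ∪ ((B ∪ (((D ∪ A) ∩ A) ∪ Bᶜ)) ∪ (A ∪ B)) = {5, 6, 7, 8, 9, 10, 11, 12, 13, 14, 15, 16}
B ∪ A = {5, 6, 7, 8, 9, 10, 11, 12, 13, 14, 15, 16}
A ∪ D = {6, 7, 8, 9, 10, 11, 12, 13, 14, 15}
(A ∪ D) ∩ A = {6, 7, 8, 9, 10, 11, 12, 13, 14}
((A ∪ D) ∩ A) ∪ Bᶜ = {6, 7, 8, 9, 10, 11, 12, 13, 14}
B ∪ (((A ∪ D) ∩ A) ∪ Bᶜ) = {5, 6, 7, 8, 9, 10, 11, 12, 13, 14, 15, 16}
(B ∪ A) ∪ (B ∪ (((A ∪ D) ∩ A) ∪ Bᶜ)) = {5, 6, 7, 8, 9, 10, 11, 12, 13, 14, 15, 16}
D ∩ ((B ∪ A) ∪ (B ∪ (((A ∪ D) ∩ A) ∪ Bᶜ))) = {10, 14, 15}
5 ∈ D ∪ ((B ∪ (((D ∪ A) ∩ A) ∪ Bᶜ)) ∪ (A ∪ B)) but 5 ∉ D ∩ ((B ∪ A) ∪ (B ∪ (((A ∪ D) ∩ A) ∪ Bᶜ))), so they differ.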